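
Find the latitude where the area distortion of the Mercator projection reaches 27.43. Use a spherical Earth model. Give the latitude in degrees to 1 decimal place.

Mercator areal scale is sec²φ.
sec²φ = 27.43  ⇒  cos²φ = 0.03646  ⇒  cos φ = 0.1909.
φ = arccos(0.1909) ≈ 79.0°.

79.0°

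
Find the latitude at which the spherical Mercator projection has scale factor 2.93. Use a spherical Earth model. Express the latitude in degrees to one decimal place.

Mercator scale is k = sec φ = 1/cos φ.
1/cos φ = 2.93  ⇒  cos φ = 0.3413  ⇒  φ = arccos(0.3413) ≈ 70.0°.

70.0°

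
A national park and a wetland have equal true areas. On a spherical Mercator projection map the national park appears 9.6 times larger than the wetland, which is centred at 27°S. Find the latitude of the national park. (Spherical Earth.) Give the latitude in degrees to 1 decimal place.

Mercator areal scale is sec²φ, so apparent-area ratio = sec²φ₁ / sec²φ₂ = cos²φ₂ / cos²φ₁.
cos²φ₂ / cos²φ₁ = 9.6  ⇒  cos φ₁ = cos 27° / √9.6 = 0.8910/3.098 = 0.2876.
φ₁ = arccos(0.2876) ≈ 73.3°.

73.3°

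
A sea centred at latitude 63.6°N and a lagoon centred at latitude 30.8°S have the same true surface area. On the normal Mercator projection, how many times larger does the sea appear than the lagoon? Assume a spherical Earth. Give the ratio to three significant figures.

Mercator is conformal with k = sec φ, so areal scale = k² = sec²φ.
At 63.6°: sec²(63.6°) = 1/0.4446² = 5.058.
At 30.8°: sec²(30.8°) = 1/0.8590² = 1.355.
Ratio = 5.058/1.355 = cos²(30.8°)/cos²(63.6°) ≈ 3.73.

3.73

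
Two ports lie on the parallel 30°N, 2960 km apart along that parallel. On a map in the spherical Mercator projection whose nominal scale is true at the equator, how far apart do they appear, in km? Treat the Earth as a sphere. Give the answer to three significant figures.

For Mercator, h = k = sec φ (a conformal cylindrical projection has a single point scale, 1/cos φ).
Along the parallel, k = sec 30° = 1/0.8660 = 1.155.
Map distance = 2960 × 1.155 ≈ 3420 km.

3420 km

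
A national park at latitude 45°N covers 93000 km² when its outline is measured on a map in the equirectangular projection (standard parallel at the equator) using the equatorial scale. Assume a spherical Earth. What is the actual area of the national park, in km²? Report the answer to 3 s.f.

For the equirectangular projection with φ₀ = 0 (plate carrée), h = 1 along meridians and k = sec φ along parallels.
Areal scale = h·k = 1 × sec φ; at 45°, h = 1.000, k = 1.414, so h·k = 1.414.
True area = apparent / (areal scale) = 93000 / 1.414 ≈ 65800 km².

65800 km²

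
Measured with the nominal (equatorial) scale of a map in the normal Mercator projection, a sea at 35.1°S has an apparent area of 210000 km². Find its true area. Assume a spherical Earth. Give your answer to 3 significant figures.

The Mercator projection is conformal; its linear scale factor is the same in every direction and equals sec φ = 1/cos φ.
Areal scale = k² = sec²φ = 1/cos²(35.1°) = 1/0.8181² = 1.494.
True area = apparent / (areal scale) = 210000 / 1.494 ≈ 141000 km².

141000 km²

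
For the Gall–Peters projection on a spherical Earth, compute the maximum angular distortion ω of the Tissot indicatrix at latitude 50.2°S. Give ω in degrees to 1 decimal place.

The Gall–Peters projection is cylindrical equal-area with φ₀ = 45°. For cylindrical equal-area with standard parallel φ₀, h = cos φ / cos φ₀ and k = cos φ₀ / cos φ, so h·k = 1.
At 50.2°: h = 0.9053, k = 1.105; principal scales a = 1.105, b = 0.9053.
sin(ω/2) = (a − b)/(a + b) = 0.1994/2.010 = 0.09921, so ω = 2 arcsin(0.09921) ≈ 11.4°.

11.4°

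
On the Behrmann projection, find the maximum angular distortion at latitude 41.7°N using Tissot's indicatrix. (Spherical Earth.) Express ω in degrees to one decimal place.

The Behrmann projection is cylindrical equal-area with φ₀ = 30°. Cylindrical equal-area (φ₀ = 30°): h = cos φ / cos 30° along meridians, k = cos 30° / cos φ along parallels; h·k = 1.
At 41.7°: h = 0.8621, k = 1.160; principal scales a = 1.160, b = 0.8621.
sin(ω/2) = (a − b)/(a + b) = 0.2978/2.022 = 0.1473, so ω = 2 arcsin(0.1473) ≈ 16.9°.

16.9°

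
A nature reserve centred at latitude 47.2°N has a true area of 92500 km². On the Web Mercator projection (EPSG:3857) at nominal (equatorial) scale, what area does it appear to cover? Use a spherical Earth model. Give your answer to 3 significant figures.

The Mercator projection is conformal; its linear scale factor is the same in every direction and equals sec φ = 1/cos φ.
Areal scale = k² = sec²φ = 1/cos²(47.2°) = 1/0.6794² = 2.166.
Apparent area = 92500 × 2.166 ≈ 200000 km².

200000 km²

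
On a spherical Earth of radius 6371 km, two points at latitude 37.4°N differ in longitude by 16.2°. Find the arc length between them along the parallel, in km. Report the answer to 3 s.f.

1430 km

Arc length along a parallel = R cos φ · Δλ (with Δλ in radians).
= 6371 × cos 37.4° × (16.2° × π/180) = 6371 × 0.7944 × 0.2827 ≈ 1430 km.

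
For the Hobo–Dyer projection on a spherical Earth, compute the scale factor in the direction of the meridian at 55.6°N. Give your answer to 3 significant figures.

0.712

The Hobo–Dyer projection is cylindrical equal-area with φ₀ = 37.5°. Cylindrical equal-area (φ₀ = 37.5°): h = cos φ / cos 37.5° along meridians, k = cos 37.5° / cos φ along parallels; h·k = 1.
h = cos 55.6° / cos 37.5° = 0.5650/0.7934 = 0.7121.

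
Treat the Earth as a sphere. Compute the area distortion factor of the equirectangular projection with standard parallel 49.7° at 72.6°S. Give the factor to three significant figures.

With standard parallel φ₀ = 49.7°, the equirectangular projection gives x = Rλ cos φ₀, y = Rφ, so h = 1 and k = cos 49.7° / cos φ.
Areal scale = h·k = 1 × cos φ₀ / cos φ; at 72.6°, h = 1.000, k = 2.163, so h·k = 2.163.

2.16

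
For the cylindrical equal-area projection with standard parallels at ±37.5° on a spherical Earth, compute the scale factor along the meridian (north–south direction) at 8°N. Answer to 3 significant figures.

1.25

Cylindrical equal-area (φ₀ = 37.5°): h = cos φ / cos 37.5° along meridians, k = cos 37.5° / cos φ along parallels; h·k = 1.
h = cos 8° / cos 37.5° = 0.9903/0.7934 = 1.248.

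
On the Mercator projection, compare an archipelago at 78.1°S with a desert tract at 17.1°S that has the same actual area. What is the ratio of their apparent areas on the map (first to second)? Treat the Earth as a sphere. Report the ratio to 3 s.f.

On Mercator, area is exaggerated by sec²φ = 1/cos²φ.
At 78.1°: sec²(78.1°) = 1/0.2062² = 23.52.
At 17.1°: sec²(17.1°) = 1/0.9558² = 1.095.
Ratio = 23.52/1.095 = cos²(17.1°)/cos²(78.1°) ≈ 21.5.

21.5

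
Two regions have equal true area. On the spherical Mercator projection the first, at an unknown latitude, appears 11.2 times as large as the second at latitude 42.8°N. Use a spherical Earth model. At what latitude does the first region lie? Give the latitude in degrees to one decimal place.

77.3°

Mercator areal scale is sec²φ, so apparent-area ratio = sec²φ₁ / sec²φ₂ = cos²φ₂ / cos²φ₁.
cos²φ₂ / cos²φ₁ = 11.2  ⇒  cos φ₁ = cos 42.8° / √11.2 = 0.7337/3.347 = 0.2192.
φ₁ = arccos(0.2192) ≈ 77.3°.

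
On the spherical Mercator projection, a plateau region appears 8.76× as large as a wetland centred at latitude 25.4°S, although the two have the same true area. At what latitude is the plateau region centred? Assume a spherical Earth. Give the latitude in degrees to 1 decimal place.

72.2°

On Mercator, (apparent₁)/(apparent₂) = sec²φ₁ / sec²φ₂ when true areas are equal.
cos²φ₂ / cos²φ₁ = 8.76  ⇒  cos φ₁ = cos 25.4° / √8.76 = 0.9033/2.960 = 0.3052.
φ₁ = arccos(0.3052) ≈ 72.2°.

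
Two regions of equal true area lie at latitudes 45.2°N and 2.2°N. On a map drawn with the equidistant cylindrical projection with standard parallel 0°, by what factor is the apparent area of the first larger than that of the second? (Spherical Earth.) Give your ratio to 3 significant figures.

1.42

Plate carrée maps x = Rλ, y = Rφ. The meridian scale is h = 1 and the parallel scale is k = 1/cos φ = sec φ.
Areal scale at 45.2°: h·k = 1.000 × 1.419 = 1.419.
Areal scale at 2.2°: h·k = 1.000 × 1.001 = 1.001.
Ratio = 1.419/1.001 ≈ 1.42.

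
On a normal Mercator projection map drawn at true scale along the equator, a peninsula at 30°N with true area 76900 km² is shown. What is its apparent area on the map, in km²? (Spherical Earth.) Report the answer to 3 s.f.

103000 km²

The Mercator projection is conformal; its linear scale factor is the same in every direction and equals sec φ = 1/cos φ.
Areal scale = k² = sec²φ = 1/cos²(30°) = 1/0.8660² = 1.333.
Apparent area = 76900 × 1.333 ≈ 103000 km².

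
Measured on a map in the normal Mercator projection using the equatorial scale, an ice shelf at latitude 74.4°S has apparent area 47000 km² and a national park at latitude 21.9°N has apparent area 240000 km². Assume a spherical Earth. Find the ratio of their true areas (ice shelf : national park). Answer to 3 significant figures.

Since Mercator area scale is 1/cos²φ, the true area equals the apparent area multiplied by cos²φ.
True area of ice shelf: 47000 × cos²(74.4°) = 47000 × 0.07232 = 3399 km².
True area of national park: 240000 × cos²(21.9°) = 240000 × 0.8609 = 206600 km².
Ratio = 3399 / 206600 ≈ 0.0165.

0.0165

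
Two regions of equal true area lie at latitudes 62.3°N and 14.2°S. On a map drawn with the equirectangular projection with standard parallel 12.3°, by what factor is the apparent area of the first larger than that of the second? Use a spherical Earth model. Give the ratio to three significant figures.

2.09

The equidistant cylindrical projection with φ₀ = 12.3° has h = 1 (meridians true) and k = cos φ₀ / cos φ along parallels.
Areal scale at 62.3°: h·k = 1.000 × 2.102 = 2.102.
Areal scale at 14.2°: h·k = 1.000 × 1.008 = 1.008.
Ratio = 2.102/1.008 ≈ 2.09.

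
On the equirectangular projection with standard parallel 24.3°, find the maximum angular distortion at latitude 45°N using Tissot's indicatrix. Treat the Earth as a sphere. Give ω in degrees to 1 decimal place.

With standard parallel φ₀ = 24.3°, the equirectangular projection gives x = Rλ cos φ₀, y = Rφ, so h = 1 and k = cos 24.3° / cos φ.
At 45°: h = 1.000, k = 1.289; principal scales a = 1.289, b = 1.000.
sin(ω/2) = (a − b)/(a + b) = 0.2889/2.289 = 0.1262, so ω = 2 arcsin(0.1262) ≈ 14.5°.

14.5°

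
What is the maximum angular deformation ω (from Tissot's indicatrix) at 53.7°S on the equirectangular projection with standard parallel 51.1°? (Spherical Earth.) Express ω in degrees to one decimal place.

The equidistant cylindrical projection with φ₀ = 51.1° has h = 1 (meridians true) and k = cos φ₀ / cos φ along parallels.
At 53.7°: h = 1.000, k = 1.061; principal scales a = 1.061, b = 1.000.
sin(ω/2) = (a − b)/(a + b) = 0.06072/2.061 = 0.02947, so ω = 2 arcsin(0.02947) ≈ 3.4°.

3.4°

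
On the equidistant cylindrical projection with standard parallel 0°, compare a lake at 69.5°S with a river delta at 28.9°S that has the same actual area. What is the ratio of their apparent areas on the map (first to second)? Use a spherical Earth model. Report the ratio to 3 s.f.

2.50

Plate carrée maps x = Rλ, y = Rφ. The meridian scale is h = 1 and the parallel scale is k = 1/cos φ = sec φ.
Areal scale at 69.5°: h·k = 1.000 × 2.855 = 2.855.
Areal scale at 28.9°: h·k = 1.000 × 1.142 = 1.142.
Ratio = 2.855/1.142 ≈ 2.50.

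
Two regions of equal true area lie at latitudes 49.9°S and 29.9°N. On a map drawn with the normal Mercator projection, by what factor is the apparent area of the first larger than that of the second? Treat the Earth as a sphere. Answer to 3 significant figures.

On Mercator, area is exaggerated by sec²φ = 1/cos²φ.
At 49.9°: sec²(49.9°) = 1/0.6441² = 2.410.
At 29.9°: sec²(29.9°) = 1/0.8669² = 1.331.
Ratio = 2.410/1.331 = cos²(29.9°)/cos²(49.9°) ≈ 1.81.

1.81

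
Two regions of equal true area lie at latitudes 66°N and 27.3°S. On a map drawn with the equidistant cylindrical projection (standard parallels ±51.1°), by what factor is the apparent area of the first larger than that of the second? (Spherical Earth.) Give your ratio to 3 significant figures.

2.18

In the equirectangular projection with standard parallel φ₀ = 51.1° (x = Rλ cos φ₀, y = Rφ), meridians are true-scale (h = 1) and the parallel scale is k = cos φ₀ / cos φ.
Areal scale at 66°: h·k = 1.000 × 1.544 = 1.544.
Areal scale at 27.3°: h·k = 1.000 × 0.7067 = 0.7067.
Ratio = 1.544/0.7067 ≈ 2.18.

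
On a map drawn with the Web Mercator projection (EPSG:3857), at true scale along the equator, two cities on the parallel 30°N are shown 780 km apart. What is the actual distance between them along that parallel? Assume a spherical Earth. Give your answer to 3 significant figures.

The Mercator projection is conformal; its linear scale factor is the same in every direction and equals sec φ = 1/cos φ.
Along the parallel at 30°, map distances are exaggerated by k = sec 30° = 1.155.
True distance = 780 / 1.155 = 780 × cos 30° ≈ 675 km.

675 km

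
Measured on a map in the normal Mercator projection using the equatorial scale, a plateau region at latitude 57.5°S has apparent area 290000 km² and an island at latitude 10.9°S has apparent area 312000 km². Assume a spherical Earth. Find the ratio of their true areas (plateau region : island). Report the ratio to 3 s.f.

Mercator's areal exaggeration is sec²φ; hence true area = (apparent area) · cos²φ.
True area of plateau region: 290000 × cos²(57.5°) = 290000 × 0.2887 = 83720 km².
True area of island: 312000 × cos²(10.9°) = 312000 × 0.9642 = 300800 km².
Ratio = 83720 / 300800 ≈ 0.278.

0.278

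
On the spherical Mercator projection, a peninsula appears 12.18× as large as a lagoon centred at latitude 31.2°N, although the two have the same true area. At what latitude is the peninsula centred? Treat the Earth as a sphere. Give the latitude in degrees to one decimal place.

75.8°

On Mercator, (apparent₁)/(apparent₂) = sec²φ₁ / sec²φ₂ when true areas are equal.
cos²φ₂ / cos²φ₁ = 12.18  ⇒  cos φ₁ = cos 31.2° / √12.18 = 0.8554/3.490 = 0.2451.
φ₁ = arccos(0.2451) ≈ 75.8°.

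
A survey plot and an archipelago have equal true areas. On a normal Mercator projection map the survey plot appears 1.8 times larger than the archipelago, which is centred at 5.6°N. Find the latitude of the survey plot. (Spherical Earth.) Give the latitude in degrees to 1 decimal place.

42.1°

For equal true areas on Mercator, apparent areas scale as sec²φ, so the ratio is cos²φ₂ / cos²φ₁.
cos²φ₂ / cos²φ₁ = 1.8  ⇒  cos φ₁ = cos 5.6° / √1.8 = 0.9952/1.342 = 0.7418.
φ₁ = arccos(0.7418) ≈ 42.1°.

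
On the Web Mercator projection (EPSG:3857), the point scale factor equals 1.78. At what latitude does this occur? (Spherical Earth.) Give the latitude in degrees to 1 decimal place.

55.8°

Mercator scale is k = sec φ = 1/cos φ.
1/cos φ = 1.78  ⇒  cos φ = 0.5618  ⇒  φ = arccos(0.5618) ≈ 55.8°.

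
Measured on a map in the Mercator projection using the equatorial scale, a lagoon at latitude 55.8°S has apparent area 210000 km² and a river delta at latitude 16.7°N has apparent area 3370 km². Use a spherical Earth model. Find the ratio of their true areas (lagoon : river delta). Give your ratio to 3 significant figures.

Since Mercator area scale is 1/cos²φ, the true area equals the apparent area multiplied by cos²φ.
True area of lagoon: 210000 × cos²(55.8°) = 210000 × 0.3159 = 66350 km².
True area of river delta: 3370 × cos²(16.7°) = 3370 × 0.9174 = 3092 km².
Ratio = 66350 / 3092 ≈ 21.5.

21.5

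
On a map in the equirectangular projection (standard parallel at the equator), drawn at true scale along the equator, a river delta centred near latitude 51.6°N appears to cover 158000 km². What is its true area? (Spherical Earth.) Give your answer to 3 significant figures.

98100 km²

Plate carrée maps x = Rλ, y = Rφ. The meridian scale is h = 1 and the parallel scale is k = 1/cos φ = sec φ.
Areal scale = h·k = 1 × sec φ; at 51.6°, h = 1.000, k = 1.610, so h·k = 1.610.
True area = apparent / (areal scale) = 158000 / 1.610 ≈ 98100 km².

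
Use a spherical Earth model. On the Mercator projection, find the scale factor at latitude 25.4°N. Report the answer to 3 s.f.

1.11

Mercator is conformal, so the point scale is isotropic: h = k = sec φ = 1/cos φ.
k = 1/cos 25.4° = 1/0.9033 = 1.107.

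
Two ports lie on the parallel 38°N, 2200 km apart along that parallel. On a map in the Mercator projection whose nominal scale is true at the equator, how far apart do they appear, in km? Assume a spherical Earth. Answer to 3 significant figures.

The Mercator projection is conformal; its linear scale factor is the same in every direction and equals sec φ = 1/cos φ.
Along the parallel, k = sec 38° = 1/0.7880 = 1.269.
Map distance = 2200 × 1.269 ≈ 2790 km.

2790 km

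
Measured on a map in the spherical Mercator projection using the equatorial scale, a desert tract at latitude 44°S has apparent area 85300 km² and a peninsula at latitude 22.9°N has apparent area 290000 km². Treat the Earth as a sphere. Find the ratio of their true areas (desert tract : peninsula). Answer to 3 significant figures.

Mercator's areal exaggeration is sec²φ; hence true area = (apparent area) · cos²φ.
True area of desert tract: 85300 × cos²(44°) = 85300 × 0.5174 = 44140 km².
True area of peninsula: 290000 × cos²(22.9°) = 290000 × 0.8486 = 246100 km².
Ratio = 44140 / 246100 ≈ 0.179.

0.179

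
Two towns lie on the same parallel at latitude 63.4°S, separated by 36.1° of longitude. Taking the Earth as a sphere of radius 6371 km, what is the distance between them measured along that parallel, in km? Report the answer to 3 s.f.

Arc length along a parallel = R cos φ · Δλ (with Δλ in radians).
= 6371 × cos 63.4° × (36.1° × π/180) = 6371 × 0.4478 × 0.6301 ≈ 1800 km.

1800 km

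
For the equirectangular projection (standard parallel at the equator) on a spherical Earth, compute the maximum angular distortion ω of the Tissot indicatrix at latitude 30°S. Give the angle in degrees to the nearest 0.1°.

8.2°

Plate carrée maps x = Rλ, y = Rφ. The meridian scale is h = 1 and the parallel scale is k = 1/cos φ = sec φ.
At 30°: h = 1.000, k = 1.155; principal scales a = 1.155, b = 1.000.
sin(ω/2) = (a − b)/(a + b) = 0.1547/2.155 = 0.07180, so ω = 2 arcsin(0.07180) ≈ 8.2°.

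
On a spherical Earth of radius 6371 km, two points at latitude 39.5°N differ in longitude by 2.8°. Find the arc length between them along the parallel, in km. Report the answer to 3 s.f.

240 km

Arc length along a parallel = R cos φ · Δλ (with Δλ in radians).
= 6371 × cos 39.5° × (2.8° × π/180) = 6371 × 0.7716 × 0.04887 ≈ 240 km.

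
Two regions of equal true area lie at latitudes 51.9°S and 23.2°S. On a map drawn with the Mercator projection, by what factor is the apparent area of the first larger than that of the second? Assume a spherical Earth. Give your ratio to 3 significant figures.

Mercator areal scale is sec²φ.
At 51.9°: sec²(51.9°) = 1/0.6170² = 2.627.
At 23.2°: sec²(23.2°) = 1/0.9191² = 1.184.
Ratio = 2.627/1.184 = cos²(23.2°)/cos²(51.9°) ≈ 2.22.

2.22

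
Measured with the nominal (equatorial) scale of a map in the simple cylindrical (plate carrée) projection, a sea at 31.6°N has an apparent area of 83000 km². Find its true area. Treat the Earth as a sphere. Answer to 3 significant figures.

In the plate carrée (x = Rλ, y = Rφ), meridians are true-scale (h = 1) and parallels are stretched by k = sec φ.
Areal scale = h·k = 1 × sec φ; at 31.6°, h = 1.000, k = 1.174, so h·k = 1.174.
True area = apparent / (areal scale) = 83000 / 1.174 ≈ 70700 km².

70700 km²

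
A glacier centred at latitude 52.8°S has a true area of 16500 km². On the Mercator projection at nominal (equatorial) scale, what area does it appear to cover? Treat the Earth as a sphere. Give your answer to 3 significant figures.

Mercator is conformal, so the point scale is isotropic: h = k = sec φ = 1/cos φ.
Areal scale = k² = sec²φ = 1/cos²(52.8°) = 1/0.6046² = 2.736.
Apparent area = 16500 × 2.736 ≈ 45100 km².

45100 km²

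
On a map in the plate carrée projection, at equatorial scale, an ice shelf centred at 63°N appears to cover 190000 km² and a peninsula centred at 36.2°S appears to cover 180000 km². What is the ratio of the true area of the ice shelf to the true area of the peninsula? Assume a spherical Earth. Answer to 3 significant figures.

0.594

On the plate carrée, areal scale = h·k = 1 × sec φ, so true area = apparent × cos φ.
True area of ice shelf: 190000 × cos(63°) = 190000 × 0.4540 = 86260 km².
True area of peninsula: 180000 × cos(36.2°) = 180000 × 0.8070 = 145300 km².
Ratio = 86260 / 145300 ≈ 0.594.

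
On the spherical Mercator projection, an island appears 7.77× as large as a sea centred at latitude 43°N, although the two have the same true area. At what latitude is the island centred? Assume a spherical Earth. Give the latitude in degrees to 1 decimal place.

On Mercator, (apparent₁)/(apparent₂) = sec²φ₁ / sec²φ₂ when true areas are equal.
cos²φ₂ / cos²φ₁ = 7.77  ⇒  cos φ₁ = cos 43° / √7.77 = 0.7314/2.787 = 0.2624.
φ₁ = arccos(0.2624) ≈ 74.8°.

74.8°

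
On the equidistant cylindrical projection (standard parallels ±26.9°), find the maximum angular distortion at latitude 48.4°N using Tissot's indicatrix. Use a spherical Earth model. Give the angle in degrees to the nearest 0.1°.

16.8°

With standard parallel φ₀ = 26.9°, the equirectangular projection gives x = Rλ cos φ₀, y = Rφ, so h = 1 and k = cos 26.9° / cos φ.
At 48.4°: h = 1.000, k = 1.343; principal scales a = 1.343, b = 1.000.
sin(ω/2) = (a − b)/(a + b) = 0.3432/2.343 = 0.1465, so ω = 2 arcsin(0.1465) ≈ 16.8°.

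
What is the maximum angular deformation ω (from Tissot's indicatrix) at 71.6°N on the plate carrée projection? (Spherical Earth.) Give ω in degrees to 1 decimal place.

In the plate carrée (x = Rλ, y = Rφ), meridians are true-scale (h = 1) and parallels are stretched by k = sec φ.
At 71.6°: h = 1.000, k = 3.168; principal scales a = 3.168, b = 1.000.
sin(ω/2) = (a − b)/(a + b) = 2.168/4.168 = 0.5202, so ω = 2 arcsin(0.5202) ≈ 62.7°.

62.7°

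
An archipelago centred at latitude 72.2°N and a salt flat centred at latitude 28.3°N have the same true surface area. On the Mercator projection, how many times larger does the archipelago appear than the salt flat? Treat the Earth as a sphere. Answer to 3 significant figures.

On Mercator, area is exaggerated by sec²φ = 1/cos²φ.
At 72.2°: sec²(72.2°) = 1/0.3057² = 10.70.
At 28.3°: sec²(28.3°) = 1/0.8805² = 1.290.
Ratio = 10.70/1.290 = cos²(28.3°)/cos²(72.2°) ≈ 8.30.

8.30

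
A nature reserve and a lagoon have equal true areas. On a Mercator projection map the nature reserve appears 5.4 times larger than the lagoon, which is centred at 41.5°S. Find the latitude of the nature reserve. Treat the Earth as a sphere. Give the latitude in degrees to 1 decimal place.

71.2°

For equal true areas on Mercator, apparent areas scale as sec²φ, so the ratio is cos²φ₂ / cos²φ₁.
cos²φ₂ / cos²φ₁ = 5.4  ⇒  cos φ₁ = cos 41.5° / √5.4 = 0.7490/2.324 = 0.3223.
φ₁ = arccos(0.3223) ≈ 71.2°.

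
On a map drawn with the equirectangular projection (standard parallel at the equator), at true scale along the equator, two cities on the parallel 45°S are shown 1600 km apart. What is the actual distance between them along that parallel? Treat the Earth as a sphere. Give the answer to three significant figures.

1130 km

For the equirectangular projection with φ₀ = 0 (plate carrée), h = 1 along meridians and k = sec φ along parallels.
Along the parallel at 45°, map distances are exaggerated by k = sec 45° = 1.414.
True distance = 1600 / 1.414 = 1600 × cos 45° ≈ 1130 km.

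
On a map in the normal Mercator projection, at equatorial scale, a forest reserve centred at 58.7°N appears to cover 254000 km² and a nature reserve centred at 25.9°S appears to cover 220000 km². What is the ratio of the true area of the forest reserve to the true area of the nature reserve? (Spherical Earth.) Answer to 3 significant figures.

0.385

On Mercator the areal scale is sec²φ, so true area = apparent × cos²φ.
True area of forest reserve: 254000 × cos²(58.7°) = 254000 × 0.2699 = 68550 km².
True area of nature reserve: 220000 × cos²(25.9°) = 220000 × 0.8092 = 178000 km².
Ratio = 68550 / 178000 ≈ 0.385.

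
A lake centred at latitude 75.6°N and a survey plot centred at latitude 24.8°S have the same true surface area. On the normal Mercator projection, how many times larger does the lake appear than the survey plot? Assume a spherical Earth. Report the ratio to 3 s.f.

13.3

On Mercator, area is exaggerated by sec²φ = 1/cos²φ.
At 75.6°: sec²(75.6°) = 1/0.2487² = 16.17.
At 24.8°: sec²(24.8°) = 1/0.9078² = 1.214.
Ratio = 16.17/1.214 = cos²(24.8°)/cos²(75.6°) ≈ 13.3.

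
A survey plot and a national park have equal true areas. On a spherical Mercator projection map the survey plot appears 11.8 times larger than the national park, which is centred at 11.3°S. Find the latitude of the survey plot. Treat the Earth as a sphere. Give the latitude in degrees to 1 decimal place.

73.4°

Mercator areal scale is sec²φ, so apparent-area ratio = sec²φ₁ / sec²φ₂ = cos²φ₂ / cos²φ₁.
cos²φ₂ / cos²φ₁ = 11.8  ⇒  cos φ₁ = cos 11.3° / √11.8 = 0.9806/3.435 = 0.2855.
φ₁ = arccos(0.2855) ≈ 73.4°.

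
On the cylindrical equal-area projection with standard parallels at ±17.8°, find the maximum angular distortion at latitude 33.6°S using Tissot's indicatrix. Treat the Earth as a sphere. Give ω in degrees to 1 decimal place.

15.3°

For cylindrical equal-area with standard parallel φ₀, h = cos φ / cos φ₀ and k = cos φ₀ / cos φ, so h·k = 1.
At 33.6°: h = 0.8748, k = 1.143; principal scales a = 1.143, b = 0.8748.
sin(ω/2) = (a − b)/(a + b) = 0.2683/2.018 = 0.1330, so ω = 2 arcsin(0.1330) ≈ 15.3°.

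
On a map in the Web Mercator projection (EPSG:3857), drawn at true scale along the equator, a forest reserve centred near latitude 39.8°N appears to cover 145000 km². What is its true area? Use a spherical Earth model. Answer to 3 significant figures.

Mercator is conformal, so the point scale is isotropic: h = k = sec φ = 1/cos φ.
Areal scale = k² = sec²φ = 1/cos²(39.8°) = 1/0.7683² = 1.694.
True area = apparent / (areal scale) = 145000 / 1.694 ≈ 85600 km².

85600 km²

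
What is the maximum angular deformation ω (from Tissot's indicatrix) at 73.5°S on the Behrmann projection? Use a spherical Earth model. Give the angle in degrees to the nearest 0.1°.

The Behrmann projection is cylindrical equal-area with φ₀ = 30°. Cylindrical equal-area (φ₀ = 30°): h = cos φ / cos 30° along meridians, k = cos 30° / cos φ along parallels; h·k = 1.
At 73.5°: h = 0.3280, k = 3.049; principal scales a = 3.049, b = 0.3280.
sin(ω/2) = (a − b)/(a + b) = 2.721/3.377 = 0.8058, so ω = 2 arcsin(0.8058) ≈ 107.4°.

107.4°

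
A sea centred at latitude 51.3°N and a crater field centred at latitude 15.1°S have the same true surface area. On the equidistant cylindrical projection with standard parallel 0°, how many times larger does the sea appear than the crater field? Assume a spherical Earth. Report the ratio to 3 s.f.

Plate carrée maps x = Rλ, y = Rφ. The meridian scale is h = 1 and the parallel scale is k = 1/cos φ = sec φ.
Areal scale at 51.3°: h·k = 1.000 × 1.599 = 1.599.
Areal scale at 15.1°: h·k = 1.000 × 1.036 = 1.036.
Ratio = 1.599/1.036 ≈ 1.54.

1.54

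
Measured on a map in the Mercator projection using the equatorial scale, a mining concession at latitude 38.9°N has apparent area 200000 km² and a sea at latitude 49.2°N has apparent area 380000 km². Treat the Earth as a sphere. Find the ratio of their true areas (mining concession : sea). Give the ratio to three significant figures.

0.747

Since Mercator area scale is 1/cos²φ, the true area equals the apparent area multiplied by cos²φ.
True area of mining concession: 200000 × cos²(38.9°) = 200000 × 0.6057 = 121100 km².
True area of sea: 380000 × cos²(49.2°) = 380000 × 0.4270 = 162200 km².
Ratio = 121100 / 162200 ≈ 0.747.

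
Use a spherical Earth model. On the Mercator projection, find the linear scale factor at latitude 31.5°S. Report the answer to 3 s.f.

The Mercator projection is conformal; its linear scale factor is the same in every direction and equals sec φ = 1/cos φ.
k = 1/cos 31.5° = 1/0.8526 = 1.173.

1.17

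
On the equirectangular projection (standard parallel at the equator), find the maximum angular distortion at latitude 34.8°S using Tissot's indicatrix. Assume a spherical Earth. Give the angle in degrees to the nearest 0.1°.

For the equirectangular projection with φ₀ = 0 (plate carrée), h = 1 along meridians and k = sec φ along parallels.
At 34.8°: h = 1.000, k = 1.218; principal scales a = 1.218, b = 1.000.
sin(ω/2) = (a − b)/(a + b) = 0.2178/2.218 = 0.09821, so ω = 2 arcsin(0.09821) ≈ 11.3°.

11.3°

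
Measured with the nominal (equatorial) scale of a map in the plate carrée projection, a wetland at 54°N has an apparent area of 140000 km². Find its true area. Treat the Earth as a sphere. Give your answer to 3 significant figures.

Plate carrée maps x = Rλ, y = Rφ. The meridian scale is h = 1 and the parallel scale is k = 1/cos φ = sec φ.
Areal scale = h·k = 1 × sec φ; at 54°, h = 1.000, k = 1.701, so h·k = 1.701.
True area = apparent / (areal scale) = 140000 / 1.701 ≈ 82300 km².

82300 km²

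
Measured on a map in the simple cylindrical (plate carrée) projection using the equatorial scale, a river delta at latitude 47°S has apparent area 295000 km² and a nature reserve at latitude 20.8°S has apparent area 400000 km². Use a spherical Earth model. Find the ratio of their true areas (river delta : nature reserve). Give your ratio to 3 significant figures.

0.538

Plate carrée has h = 1 and k = sec φ, giving areal scale sec φ; true area = (apparent area) · cos φ.
True area of river delta: 295000 × cos(47°) = 295000 × 0.6820 = 201200 km².
True area of nature reserve: 400000 × cos(20.8°) = 400000 × 0.9348 = 373900 km².
Ratio = 201200 / 373900 ≈ 0.538.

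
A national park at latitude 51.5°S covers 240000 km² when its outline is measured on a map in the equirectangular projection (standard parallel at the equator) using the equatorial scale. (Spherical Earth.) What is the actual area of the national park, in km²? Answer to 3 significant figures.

In the plate carrée (x = Rλ, y = Rφ), meridians are true-scale (h = 1) and parallels are stretched by k = sec φ.
Areal scale = h·k = 1 × sec φ; at 51.5°, h = 1.000, k = 1.606, so h·k = 1.606.
True area = apparent / (areal scale) = 240000 / 1.606 ≈ 149000 km².

149000 km²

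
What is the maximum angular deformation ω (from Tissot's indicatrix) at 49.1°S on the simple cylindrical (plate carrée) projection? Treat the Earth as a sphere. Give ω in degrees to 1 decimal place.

24.1°

Plate carrée maps x = Rλ, y = Rφ. The meridian scale is h = 1 and the parallel scale is k = 1/cos φ = sec φ.
At 49.1°: h = 1.000, k = 1.527; principal scales a = 1.527, b = 1.000.
sin(ω/2) = (a − b)/(a + b) = 0.5273/2.527 = 0.2086, so ω = 2 arcsin(0.2086) ≈ 24.1°.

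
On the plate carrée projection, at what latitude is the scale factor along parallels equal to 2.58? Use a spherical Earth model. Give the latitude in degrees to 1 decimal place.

Plate carrée: h = 1, k = sec φ along parallels.
sec φ = 2.58  ⇒  cos φ = 0.3876  ⇒  φ ≈ 67.2°.

67.2°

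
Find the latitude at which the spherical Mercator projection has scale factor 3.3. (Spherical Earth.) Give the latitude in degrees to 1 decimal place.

Mercator scale is k = sec φ = 1/cos φ.
1/cos φ = 3.3  ⇒  cos φ = 0.3030  ⇒  φ = arccos(0.3030) ≈ 72.4°.

72.4°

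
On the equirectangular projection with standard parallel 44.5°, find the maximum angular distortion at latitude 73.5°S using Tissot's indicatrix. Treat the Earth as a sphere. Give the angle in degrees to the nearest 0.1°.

51.0°

The equidistant cylindrical projection with φ₀ = 44.5° has h = 1 (meridians true) and k = cos φ₀ / cos φ along parallels.
At 73.5°: h = 1.000, k = 2.511; principal scales a = 2.511, b = 1.000.
sin(ω/2) = (a − b)/(a + b) = 1.511/3.511 = 0.4304, so ω = 2 arcsin(0.4304) ≈ 51.0°.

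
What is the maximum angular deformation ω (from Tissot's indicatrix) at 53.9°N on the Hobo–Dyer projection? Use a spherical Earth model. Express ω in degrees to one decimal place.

Hobo–Dyer is a cylindrical equal-area projection with standard parallels at ±37.5°. Cylindrical equal-area (φ₀ = 37.5°): h = cos φ / cos 37.5° along meridians, k = cos 37.5° / cos φ along parallels; h·k = 1.
At 53.9°: h = 0.7427, k = 1.347; principal scales a = 1.347, b = 0.7427.
sin(ω/2) = (a − b)/(a + b) = 0.6038/2.089 = 0.2890, so ω = 2 arcsin(0.2890) ≈ 33.6°.

33.6°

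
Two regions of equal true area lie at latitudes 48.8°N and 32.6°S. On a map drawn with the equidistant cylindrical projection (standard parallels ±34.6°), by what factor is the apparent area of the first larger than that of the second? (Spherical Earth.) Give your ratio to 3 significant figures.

1.28

With standard parallel φ₀ = 34.6°, the equirectangular projection gives x = Rλ cos φ₀, y = Rφ, so h = 1 and k = cos 34.6° / cos φ.
Areal scale at 48.8°: h·k = 1.000 × 1.250 = 1.250.
Areal scale at 32.6°: h·k = 1.000 × 0.9771 = 0.9771.
Ratio = 1.250/0.9771 ≈ 1.28.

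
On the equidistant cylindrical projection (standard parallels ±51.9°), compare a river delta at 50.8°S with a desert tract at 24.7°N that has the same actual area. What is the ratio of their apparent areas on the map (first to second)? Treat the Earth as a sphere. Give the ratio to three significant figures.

The equidistant cylindrical projection with φ₀ = 51.9° has h = 1 (meridians true) and k = cos φ₀ / cos φ along parallels.
Areal scale at 50.8°: h·k = 1.000 × 0.9763 = 0.9763.
Areal scale at 24.7°: h·k = 1.000 × 0.6792 = 0.6792.
Ratio = 0.9763/0.6792 ≈ 1.44.

1.44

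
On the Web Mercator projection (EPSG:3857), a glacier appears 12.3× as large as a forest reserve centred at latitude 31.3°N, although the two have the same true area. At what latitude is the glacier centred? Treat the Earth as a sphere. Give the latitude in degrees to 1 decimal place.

75.9°

For equal true areas on Mercator, apparent areas scale as sec²φ, so the ratio is cos²φ₂ / cos²φ₁.
cos²φ₂ / cos²φ₁ = 12.3  ⇒  cos φ₁ = cos 31.3° / √12.3 = 0.8545/3.507 = 0.2436.
φ₁ = arccos(0.2436) ≈ 75.9°.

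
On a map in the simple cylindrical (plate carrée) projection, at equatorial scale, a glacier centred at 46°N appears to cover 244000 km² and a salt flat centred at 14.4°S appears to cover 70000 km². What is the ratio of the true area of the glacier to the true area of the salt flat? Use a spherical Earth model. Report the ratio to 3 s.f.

Plate carrée has h = 1 and k = sec φ, giving areal scale sec φ; true area = (apparent area) · cos φ.
True area of glacier: 244000 × cos(46°) = 244000 × 0.6947 = 169500 km².
True area of salt flat: 70000 × cos(14.4°) = 70000 × 0.9686 = 67800 km².
Ratio = 169500 / 67800 ≈ 2.50.

2.50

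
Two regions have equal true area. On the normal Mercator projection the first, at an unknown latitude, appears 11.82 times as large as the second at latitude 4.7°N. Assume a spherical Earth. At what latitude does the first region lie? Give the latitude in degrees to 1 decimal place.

On Mercator, (apparent₁)/(apparent₂) = sec²φ₁ / sec²φ₂ when true areas are equal.
cos²φ₂ / cos²φ₁ = 11.82  ⇒  cos φ₁ = cos 4.7° / √11.82 = 0.9966/3.438 = 0.2899.
φ₁ = arccos(0.2899) ≈ 73.1°.

73.1°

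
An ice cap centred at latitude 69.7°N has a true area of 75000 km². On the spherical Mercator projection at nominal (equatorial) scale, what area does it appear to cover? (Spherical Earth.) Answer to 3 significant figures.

The Mercator projection is conformal; its linear scale factor is the same in every direction and equals sec φ = 1/cos φ.
Areal scale = k² = sec²φ = 1/cos²(69.7°) = 1/0.3469² = 8.308.
Apparent area = 75000 × 8.308 ≈ 623000 km².

623000 km²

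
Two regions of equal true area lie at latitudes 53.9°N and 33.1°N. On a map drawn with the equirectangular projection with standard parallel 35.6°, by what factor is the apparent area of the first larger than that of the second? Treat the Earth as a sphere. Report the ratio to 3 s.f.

The equidistant cylindrical projection with φ₀ = 35.6° has h = 1 (meridians true) and k = cos φ₀ / cos φ along parallels.
Areal scale at 53.9°: h·k = 1.000 × 1.380 = 1.380.
Areal scale at 33.1°: h·k = 1.000 × 0.9706 = 0.9706.
Ratio = 1.380/0.9706 ≈ 1.42.

1.42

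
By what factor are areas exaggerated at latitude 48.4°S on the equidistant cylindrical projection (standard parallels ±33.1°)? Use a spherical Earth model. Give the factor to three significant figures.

1.26

In the equirectangular projection with standard parallel φ₀ = 33.1° (x = Rλ cos φ₀, y = Rφ), meridians are true-scale (h = 1) and the parallel scale is k = cos φ₀ / cos φ.
Areal scale = h·k = 1 × cos φ₀ / cos φ; at 48.4°, h = 1.000, k = 1.262, so h·k = 1.262.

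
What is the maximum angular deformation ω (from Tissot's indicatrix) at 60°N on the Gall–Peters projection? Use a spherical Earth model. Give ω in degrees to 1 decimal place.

38.9°

Gall–Peters is a cylindrical equal-area projection with standard parallels at ±45°. A cylindrical equal-area projection with standard parallel φ₀ has meridian scale h = cos φ / cos φ₀ and parallel scale k = cos φ₀ / cos φ (so areas are preserved, h·k = 1).
At 60°: h = 0.7071, k = 1.414; principal scales a = 1.414, b = 0.7071.
sin(ω/2) = (a − b)/(a + b) = 0.7071/2.121 = 0.3333, so ω = 2 arcsin(0.3333) ≈ 38.9°.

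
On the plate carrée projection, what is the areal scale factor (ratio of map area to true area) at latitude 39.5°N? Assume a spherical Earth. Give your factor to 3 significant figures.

In the plate carrée (x = Rλ, y = Rφ), meridians are true-scale (h = 1) and parallels are stretched by k = sec φ.
Areal scale = h·k = 1 × sec φ; at 39.5°, h = 1.000, k = 1.296, so h·k = 1.296.

1.30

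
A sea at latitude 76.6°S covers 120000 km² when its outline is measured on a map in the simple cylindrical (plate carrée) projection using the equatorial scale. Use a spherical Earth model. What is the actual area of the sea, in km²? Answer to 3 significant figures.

27800 km²

In the plate carrée (x = Rλ, y = Rφ), meridians are true-scale (h = 1) and parallels are stretched by k = sec φ.
Areal scale = h·k = 1 × sec φ; at 76.6°, h = 1.000, k = 4.315, so h·k = 4.315.
True area = apparent / (areal scale) = 120000 / 4.315 ≈ 27800 km².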